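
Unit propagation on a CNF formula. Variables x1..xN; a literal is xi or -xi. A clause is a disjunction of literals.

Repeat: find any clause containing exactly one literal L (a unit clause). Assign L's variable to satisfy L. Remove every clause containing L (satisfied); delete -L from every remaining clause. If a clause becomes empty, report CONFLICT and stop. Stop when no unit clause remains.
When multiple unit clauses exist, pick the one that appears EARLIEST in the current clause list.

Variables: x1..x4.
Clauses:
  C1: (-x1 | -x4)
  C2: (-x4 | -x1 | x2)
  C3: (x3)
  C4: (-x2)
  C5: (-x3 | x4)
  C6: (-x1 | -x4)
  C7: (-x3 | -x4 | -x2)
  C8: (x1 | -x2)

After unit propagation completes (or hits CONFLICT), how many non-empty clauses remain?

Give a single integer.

Answer: 0

Derivation:
unit clause [3] forces x3=T; simplify:
  drop -3 from [-3, 4] -> [4]
  drop -3 from [-3, -4, -2] -> [-4, -2]
  satisfied 1 clause(s); 7 remain; assigned so far: [3]
unit clause [-2] forces x2=F; simplify:
  drop 2 from [-4, -1, 2] -> [-4, -1]
  satisfied 3 clause(s); 4 remain; assigned so far: [2, 3]
unit clause [4] forces x4=T; simplify:
  drop -4 from [-1, -4] -> [-1]
  drop -4 from [-4, -1] -> [-1]
  drop -4 from [-1, -4] -> [-1]
  satisfied 1 clause(s); 3 remain; assigned so far: [2, 3, 4]
unit clause [-1] forces x1=F; simplify:
  satisfied 3 clause(s); 0 remain; assigned so far: [1, 2, 3, 4]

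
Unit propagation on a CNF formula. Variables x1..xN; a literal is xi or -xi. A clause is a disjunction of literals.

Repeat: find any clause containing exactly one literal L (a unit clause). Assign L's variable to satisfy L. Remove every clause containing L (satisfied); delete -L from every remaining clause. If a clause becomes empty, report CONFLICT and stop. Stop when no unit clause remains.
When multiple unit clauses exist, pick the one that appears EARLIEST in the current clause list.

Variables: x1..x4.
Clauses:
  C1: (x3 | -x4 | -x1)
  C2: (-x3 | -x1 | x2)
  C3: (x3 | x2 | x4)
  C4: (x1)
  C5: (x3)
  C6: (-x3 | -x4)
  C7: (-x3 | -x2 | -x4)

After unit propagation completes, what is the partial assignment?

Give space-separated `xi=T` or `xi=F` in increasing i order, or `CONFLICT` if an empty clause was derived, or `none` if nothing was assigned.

unit clause [1] forces x1=T; simplify:
  drop -1 from [3, -4, -1] -> [3, -4]
  drop -1 from [-3, -1, 2] -> [-3, 2]
  satisfied 1 clause(s); 6 remain; assigned so far: [1]
unit clause [3] forces x3=T; simplify:
  drop -3 from [-3, 2] -> [2]
  drop -3 from [-3, -4] -> [-4]
  drop -3 from [-3, -2, -4] -> [-2, -4]
  satisfied 3 clause(s); 3 remain; assigned so far: [1, 3]
unit clause [2] forces x2=T; simplify:
  drop -2 from [-2, -4] -> [-4]
  satisfied 1 clause(s); 2 remain; assigned so far: [1, 2, 3]
unit clause [-4] forces x4=F; simplify:
  satisfied 2 clause(s); 0 remain; assigned so far: [1, 2, 3, 4]

Answer: x1=T x2=T x3=T x4=F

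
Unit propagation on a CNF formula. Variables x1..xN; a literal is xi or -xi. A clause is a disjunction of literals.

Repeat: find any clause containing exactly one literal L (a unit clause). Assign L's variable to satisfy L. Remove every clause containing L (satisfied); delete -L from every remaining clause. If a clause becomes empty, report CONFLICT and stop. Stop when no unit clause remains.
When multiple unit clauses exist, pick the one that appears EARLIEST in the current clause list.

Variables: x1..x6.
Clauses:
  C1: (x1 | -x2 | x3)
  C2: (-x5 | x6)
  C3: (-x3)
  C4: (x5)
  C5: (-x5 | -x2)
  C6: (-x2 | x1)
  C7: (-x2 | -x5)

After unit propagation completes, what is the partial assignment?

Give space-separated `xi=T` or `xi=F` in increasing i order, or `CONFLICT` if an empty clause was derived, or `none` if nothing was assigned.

unit clause [-3] forces x3=F; simplify:
  drop 3 from [1, -2, 3] -> [1, -2]
  satisfied 1 clause(s); 6 remain; assigned so far: [3]
unit clause [5] forces x5=T; simplify:
  drop -5 from [-5, 6] -> [6]
  drop -5 from [-5, -2] -> [-2]
  drop -5 from [-2, -5] -> [-2]
  satisfied 1 clause(s); 5 remain; assigned so far: [3, 5]
unit clause [6] forces x6=T; simplify:
  satisfied 1 clause(s); 4 remain; assigned so far: [3, 5, 6]
unit clause [-2] forces x2=F; simplify:
  satisfied 4 clause(s); 0 remain; assigned so far: [2, 3, 5, 6]

Answer: x2=F x3=F x5=T x6=T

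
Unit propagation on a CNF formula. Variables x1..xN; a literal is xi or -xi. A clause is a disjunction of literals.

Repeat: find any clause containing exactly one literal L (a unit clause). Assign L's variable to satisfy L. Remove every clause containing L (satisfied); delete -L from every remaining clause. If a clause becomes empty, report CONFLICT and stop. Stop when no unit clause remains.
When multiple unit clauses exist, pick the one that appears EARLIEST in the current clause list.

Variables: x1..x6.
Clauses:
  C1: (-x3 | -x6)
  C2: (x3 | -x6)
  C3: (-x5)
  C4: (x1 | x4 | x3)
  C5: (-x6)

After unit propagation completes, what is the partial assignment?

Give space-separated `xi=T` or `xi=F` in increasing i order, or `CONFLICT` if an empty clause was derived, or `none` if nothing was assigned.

Answer: x5=F x6=F

Derivation:
unit clause [-5] forces x5=F; simplify:
  satisfied 1 clause(s); 4 remain; assigned so far: [5]
unit clause [-6] forces x6=F; simplify:
  satisfied 3 clause(s); 1 remain; assigned so far: [5, 6]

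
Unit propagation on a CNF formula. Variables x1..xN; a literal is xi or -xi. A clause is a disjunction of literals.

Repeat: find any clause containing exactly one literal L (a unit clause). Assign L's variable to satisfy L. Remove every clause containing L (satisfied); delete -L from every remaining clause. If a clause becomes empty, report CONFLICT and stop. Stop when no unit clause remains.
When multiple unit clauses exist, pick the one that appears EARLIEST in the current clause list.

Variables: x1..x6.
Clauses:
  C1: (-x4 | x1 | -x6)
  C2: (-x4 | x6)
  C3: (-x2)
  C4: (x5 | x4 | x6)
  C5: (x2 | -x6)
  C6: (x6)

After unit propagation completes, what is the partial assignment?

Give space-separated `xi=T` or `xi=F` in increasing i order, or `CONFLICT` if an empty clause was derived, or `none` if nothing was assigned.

Answer: CONFLICT

Derivation:
unit clause [-2] forces x2=F; simplify:
  drop 2 from [2, -6] -> [-6]
  satisfied 1 clause(s); 5 remain; assigned so far: [2]
unit clause [-6] forces x6=F; simplify:
  drop 6 from [-4, 6] -> [-4]
  drop 6 from [5, 4, 6] -> [5, 4]
  drop 6 from [6] -> [] (empty!)
  satisfied 2 clause(s); 3 remain; assigned so far: [2, 6]
CONFLICT (empty clause)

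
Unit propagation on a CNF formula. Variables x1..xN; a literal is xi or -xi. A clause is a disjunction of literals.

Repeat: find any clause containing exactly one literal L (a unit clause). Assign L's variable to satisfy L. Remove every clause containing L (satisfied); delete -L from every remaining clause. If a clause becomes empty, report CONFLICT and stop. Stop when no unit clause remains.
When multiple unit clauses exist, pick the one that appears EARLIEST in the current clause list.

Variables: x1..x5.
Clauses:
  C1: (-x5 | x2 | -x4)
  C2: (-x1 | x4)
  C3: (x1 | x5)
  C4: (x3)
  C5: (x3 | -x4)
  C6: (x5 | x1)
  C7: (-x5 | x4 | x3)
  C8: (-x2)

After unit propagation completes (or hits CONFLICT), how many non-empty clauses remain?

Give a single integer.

Answer: 4

Derivation:
unit clause [3] forces x3=T; simplify:
  satisfied 3 clause(s); 5 remain; assigned so far: [3]
unit clause [-2] forces x2=F; simplify:
  drop 2 from [-5, 2, -4] -> [-5, -4]
  satisfied 1 clause(s); 4 remain; assigned so far: [2, 3]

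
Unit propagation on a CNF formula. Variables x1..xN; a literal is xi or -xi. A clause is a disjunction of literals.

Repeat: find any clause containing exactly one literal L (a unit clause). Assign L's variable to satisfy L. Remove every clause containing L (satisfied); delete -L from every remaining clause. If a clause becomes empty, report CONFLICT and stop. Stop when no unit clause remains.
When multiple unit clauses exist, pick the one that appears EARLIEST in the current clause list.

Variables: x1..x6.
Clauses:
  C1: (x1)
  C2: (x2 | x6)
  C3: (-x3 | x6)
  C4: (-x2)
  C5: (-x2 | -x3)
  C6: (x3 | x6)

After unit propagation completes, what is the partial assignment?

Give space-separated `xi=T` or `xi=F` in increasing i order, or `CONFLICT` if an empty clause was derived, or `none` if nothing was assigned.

Answer: x1=T x2=F x6=T

Derivation:
unit clause [1] forces x1=T; simplify:
  satisfied 1 clause(s); 5 remain; assigned so far: [1]
unit clause [-2] forces x2=F; simplify:
  drop 2 from [2, 6] -> [6]
  satisfied 2 clause(s); 3 remain; assigned so far: [1, 2]
unit clause [6] forces x6=T; simplify:
  satisfied 3 clause(s); 0 remain; assigned so far: [1, 2, 6]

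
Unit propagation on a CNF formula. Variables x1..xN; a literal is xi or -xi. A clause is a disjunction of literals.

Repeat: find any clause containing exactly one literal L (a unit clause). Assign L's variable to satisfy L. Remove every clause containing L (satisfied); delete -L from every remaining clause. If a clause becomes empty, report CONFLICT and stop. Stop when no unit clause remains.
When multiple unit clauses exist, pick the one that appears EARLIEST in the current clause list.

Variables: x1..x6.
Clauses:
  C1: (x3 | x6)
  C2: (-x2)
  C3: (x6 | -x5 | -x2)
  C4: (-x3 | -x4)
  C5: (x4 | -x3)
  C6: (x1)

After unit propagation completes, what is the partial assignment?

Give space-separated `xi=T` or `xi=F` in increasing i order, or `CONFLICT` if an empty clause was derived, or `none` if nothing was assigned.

Answer: x1=T x2=F

Derivation:
unit clause [-2] forces x2=F; simplify:
  satisfied 2 clause(s); 4 remain; assigned so far: [2]
unit clause [1] forces x1=T; simplify:
  satisfied 1 clause(s); 3 remain; assigned so far: [1, 2]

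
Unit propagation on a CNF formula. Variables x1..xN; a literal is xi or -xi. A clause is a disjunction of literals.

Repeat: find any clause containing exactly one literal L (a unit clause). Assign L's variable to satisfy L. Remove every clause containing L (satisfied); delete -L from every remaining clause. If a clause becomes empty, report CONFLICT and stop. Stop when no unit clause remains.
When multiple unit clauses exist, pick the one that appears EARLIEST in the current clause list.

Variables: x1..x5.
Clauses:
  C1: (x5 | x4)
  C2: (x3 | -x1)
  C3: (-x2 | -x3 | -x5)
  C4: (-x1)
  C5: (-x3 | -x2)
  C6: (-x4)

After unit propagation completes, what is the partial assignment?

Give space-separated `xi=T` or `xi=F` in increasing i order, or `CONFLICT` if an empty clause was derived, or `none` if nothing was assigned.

Answer: x1=F x4=F x5=T

Derivation:
unit clause [-1] forces x1=F; simplify:
  satisfied 2 clause(s); 4 remain; assigned so far: [1]
unit clause [-4] forces x4=F; simplify:
  drop 4 from [5, 4] -> [5]
  satisfied 1 clause(s); 3 remain; assigned so far: [1, 4]
unit clause [5] forces x5=T; simplify:
  drop -5 from [-2, -3, -5] -> [-2, -3]
  satisfied 1 clause(s); 2 remain; assigned so far: [1, 4, 5]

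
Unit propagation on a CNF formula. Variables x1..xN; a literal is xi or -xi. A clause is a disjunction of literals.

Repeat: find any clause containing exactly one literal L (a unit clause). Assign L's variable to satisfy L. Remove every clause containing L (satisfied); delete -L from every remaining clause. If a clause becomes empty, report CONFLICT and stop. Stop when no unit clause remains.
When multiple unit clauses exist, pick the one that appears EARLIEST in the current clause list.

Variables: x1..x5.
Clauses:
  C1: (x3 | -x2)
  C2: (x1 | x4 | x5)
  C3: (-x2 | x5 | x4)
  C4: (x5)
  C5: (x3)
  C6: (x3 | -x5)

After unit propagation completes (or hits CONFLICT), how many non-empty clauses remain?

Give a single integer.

unit clause [5] forces x5=T; simplify:
  drop -5 from [3, -5] -> [3]
  satisfied 3 clause(s); 3 remain; assigned so far: [5]
unit clause [3] forces x3=T; simplify:
  satisfied 3 clause(s); 0 remain; assigned so far: [3, 5]

Answer: 0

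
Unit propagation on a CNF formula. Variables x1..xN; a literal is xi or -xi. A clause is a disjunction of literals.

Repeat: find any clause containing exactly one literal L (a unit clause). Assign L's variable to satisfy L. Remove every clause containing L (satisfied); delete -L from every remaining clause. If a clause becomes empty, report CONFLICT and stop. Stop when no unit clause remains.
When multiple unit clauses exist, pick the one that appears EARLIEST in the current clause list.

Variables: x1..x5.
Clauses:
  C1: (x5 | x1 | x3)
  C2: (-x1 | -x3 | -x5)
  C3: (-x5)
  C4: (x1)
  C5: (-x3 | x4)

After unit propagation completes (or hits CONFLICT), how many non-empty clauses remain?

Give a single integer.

unit clause [-5] forces x5=F; simplify:
  drop 5 from [5, 1, 3] -> [1, 3]
  satisfied 2 clause(s); 3 remain; assigned so far: [5]
unit clause [1] forces x1=T; simplify:
  satisfied 2 clause(s); 1 remain; assigned so far: [1, 5]

Answer: 1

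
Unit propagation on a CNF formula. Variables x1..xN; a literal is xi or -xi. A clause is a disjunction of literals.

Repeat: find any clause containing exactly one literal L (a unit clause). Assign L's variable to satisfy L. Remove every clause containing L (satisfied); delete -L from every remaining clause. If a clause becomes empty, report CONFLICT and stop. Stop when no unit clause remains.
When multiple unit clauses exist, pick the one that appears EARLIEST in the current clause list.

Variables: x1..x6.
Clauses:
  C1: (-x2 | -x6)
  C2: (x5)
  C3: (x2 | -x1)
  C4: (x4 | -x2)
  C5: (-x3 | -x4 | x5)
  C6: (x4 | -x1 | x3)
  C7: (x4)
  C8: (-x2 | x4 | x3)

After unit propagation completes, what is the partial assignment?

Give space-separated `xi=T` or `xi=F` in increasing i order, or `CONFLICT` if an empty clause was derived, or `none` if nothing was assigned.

unit clause [5] forces x5=T; simplify:
  satisfied 2 clause(s); 6 remain; assigned so far: [5]
unit clause [4] forces x4=T; simplify:
  satisfied 4 clause(s); 2 remain; assigned so far: [4, 5]

Answer: x4=T x5=T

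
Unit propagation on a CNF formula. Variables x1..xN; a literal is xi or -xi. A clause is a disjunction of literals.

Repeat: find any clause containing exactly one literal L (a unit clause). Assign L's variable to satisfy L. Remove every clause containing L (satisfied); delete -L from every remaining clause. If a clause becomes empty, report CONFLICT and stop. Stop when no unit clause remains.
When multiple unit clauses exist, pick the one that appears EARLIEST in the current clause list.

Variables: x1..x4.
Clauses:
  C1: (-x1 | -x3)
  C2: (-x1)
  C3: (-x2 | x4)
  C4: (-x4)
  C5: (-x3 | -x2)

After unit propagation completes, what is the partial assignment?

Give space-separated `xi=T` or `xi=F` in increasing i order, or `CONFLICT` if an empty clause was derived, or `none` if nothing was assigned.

Answer: x1=F x2=F x4=F

Derivation:
unit clause [-1] forces x1=F; simplify:
  satisfied 2 clause(s); 3 remain; assigned so far: [1]
unit clause [-4] forces x4=F; simplify:
  drop 4 from [-2, 4] -> [-2]
  satisfied 1 clause(s); 2 remain; assigned so far: [1, 4]
unit clause [-2] forces x2=F; simplify:
  satisfied 2 clause(s); 0 remain; assigned so far: [1, 2, 4]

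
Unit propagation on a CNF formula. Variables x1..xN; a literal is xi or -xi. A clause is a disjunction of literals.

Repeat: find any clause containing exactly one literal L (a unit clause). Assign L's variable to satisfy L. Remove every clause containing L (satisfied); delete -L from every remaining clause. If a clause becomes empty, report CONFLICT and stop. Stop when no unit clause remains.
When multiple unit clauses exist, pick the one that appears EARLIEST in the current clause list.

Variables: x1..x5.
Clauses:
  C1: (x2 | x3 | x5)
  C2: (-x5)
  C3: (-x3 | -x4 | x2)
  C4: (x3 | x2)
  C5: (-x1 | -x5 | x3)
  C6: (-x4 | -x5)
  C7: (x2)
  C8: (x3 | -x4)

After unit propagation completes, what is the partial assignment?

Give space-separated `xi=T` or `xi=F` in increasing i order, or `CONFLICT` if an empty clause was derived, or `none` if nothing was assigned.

Answer: x2=T x5=F

Derivation:
unit clause [-5] forces x5=F; simplify:
  drop 5 from [2, 3, 5] -> [2, 3]
  satisfied 3 clause(s); 5 remain; assigned so far: [5]
unit clause [2] forces x2=T; simplify:
  satisfied 4 clause(s); 1 remain; assigned so far: [2, 5]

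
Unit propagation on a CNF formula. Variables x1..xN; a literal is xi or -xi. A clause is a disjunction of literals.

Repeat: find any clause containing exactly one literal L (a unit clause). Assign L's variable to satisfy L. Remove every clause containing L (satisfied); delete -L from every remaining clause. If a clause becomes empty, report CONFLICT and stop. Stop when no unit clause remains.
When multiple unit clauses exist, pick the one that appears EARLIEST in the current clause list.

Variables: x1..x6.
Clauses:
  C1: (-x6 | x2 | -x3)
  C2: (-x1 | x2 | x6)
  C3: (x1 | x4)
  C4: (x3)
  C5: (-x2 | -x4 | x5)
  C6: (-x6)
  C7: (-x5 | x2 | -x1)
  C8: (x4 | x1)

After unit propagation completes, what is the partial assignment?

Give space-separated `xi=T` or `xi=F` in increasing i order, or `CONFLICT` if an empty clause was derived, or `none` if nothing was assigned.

unit clause [3] forces x3=T; simplify:
  drop -3 from [-6, 2, -3] -> [-6, 2]
  satisfied 1 clause(s); 7 remain; assigned so far: [3]
unit clause [-6] forces x6=F; simplify:
  drop 6 from [-1, 2, 6] -> [-1, 2]
  satisfied 2 clause(s); 5 remain; assigned so far: [3, 6]

Answer: x3=T x6=F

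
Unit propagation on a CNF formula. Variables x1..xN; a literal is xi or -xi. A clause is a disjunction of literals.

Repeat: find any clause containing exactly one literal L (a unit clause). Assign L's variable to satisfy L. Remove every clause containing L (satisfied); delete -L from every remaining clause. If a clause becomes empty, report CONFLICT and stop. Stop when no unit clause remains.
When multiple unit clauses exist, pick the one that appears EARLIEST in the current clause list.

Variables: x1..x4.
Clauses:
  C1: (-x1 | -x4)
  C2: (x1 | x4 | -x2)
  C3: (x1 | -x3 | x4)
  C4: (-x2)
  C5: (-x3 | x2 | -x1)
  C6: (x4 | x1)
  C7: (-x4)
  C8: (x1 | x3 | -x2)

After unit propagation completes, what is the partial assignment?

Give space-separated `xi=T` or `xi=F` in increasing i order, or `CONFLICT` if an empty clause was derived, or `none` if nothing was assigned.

unit clause [-2] forces x2=F; simplify:
  drop 2 from [-3, 2, -1] -> [-3, -1]
  satisfied 3 clause(s); 5 remain; assigned so far: [2]
unit clause [-4] forces x4=F; simplify:
  drop 4 from [1, -3, 4] -> [1, -3]
  drop 4 from [4, 1] -> [1]
  satisfied 2 clause(s); 3 remain; assigned so far: [2, 4]
unit clause [1] forces x1=T; simplify:
  drop -1 from [-3, -1] -> [-3]
  satisfied 2 clause(s); 1 remain; assigned so far: [1, 2, 4]
unit clause [-3] forces x3=F; simplify:
  satisfied 1 clause(s); 0 remain; assigned so far: [1, 2, 3, 4]

Answer: x1=T x2=F x3=F x4=F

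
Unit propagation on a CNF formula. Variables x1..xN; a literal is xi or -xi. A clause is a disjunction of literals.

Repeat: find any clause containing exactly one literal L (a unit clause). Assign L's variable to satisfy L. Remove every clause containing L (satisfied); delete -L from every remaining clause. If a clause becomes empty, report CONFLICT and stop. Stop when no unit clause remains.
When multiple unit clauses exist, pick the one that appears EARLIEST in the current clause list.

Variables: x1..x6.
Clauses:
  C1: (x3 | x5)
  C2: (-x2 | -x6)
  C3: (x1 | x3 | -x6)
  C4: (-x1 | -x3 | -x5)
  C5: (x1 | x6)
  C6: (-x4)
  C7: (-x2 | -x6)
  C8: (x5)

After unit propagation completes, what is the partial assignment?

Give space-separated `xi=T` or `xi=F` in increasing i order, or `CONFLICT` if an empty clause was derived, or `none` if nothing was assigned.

unit clause [-4] forces x4=F; simplify:
  satisfied 1 clause(s); 7 remain; assigned so far: [4]
unit clause [5] forces x5=T; simplify:
  drop -5 from [-1, -3, -5] -> [-1, -3]
  satisfied 2 clause(s); 5 remain; assigned so far: [4, 5]

Answer: x4=F x5=T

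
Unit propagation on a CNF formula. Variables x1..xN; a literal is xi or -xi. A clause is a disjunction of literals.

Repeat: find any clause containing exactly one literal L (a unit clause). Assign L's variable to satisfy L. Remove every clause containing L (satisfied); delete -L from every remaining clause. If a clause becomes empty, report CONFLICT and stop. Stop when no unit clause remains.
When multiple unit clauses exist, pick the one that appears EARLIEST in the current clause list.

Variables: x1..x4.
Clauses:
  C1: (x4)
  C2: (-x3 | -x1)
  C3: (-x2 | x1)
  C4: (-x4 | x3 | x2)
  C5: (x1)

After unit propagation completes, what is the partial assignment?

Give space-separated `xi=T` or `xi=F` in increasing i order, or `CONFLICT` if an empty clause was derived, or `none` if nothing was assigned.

Answer: x1=T x2=T x3=F x4=T

Derivation:
unit clause [4] forces x4=T; simplify:
  drop -4 from [-4, 3, 2] -> [3, 2]
  satisfied 1 clause(s); 4 remain; assigned so far: [4]
unit clause [1] forces x1=T; simplify:
  drop -1 from [-3, -1] -> [-3]
  satisfied 2 clause(s); 2 remain; assigned so far: [1, 4]
unit clause [-3] forces x3=F; simplify:
  drop 3 from [3, 2] -> [2]
  satisfied 1 clause(s); 1 remain; assigned so far: [1, 3, 4]
unit clause [2] forces x2=T; simplify:
  satisfied 1 clause(s); 0 remain; assigned so far: [1, 2, 3, 4]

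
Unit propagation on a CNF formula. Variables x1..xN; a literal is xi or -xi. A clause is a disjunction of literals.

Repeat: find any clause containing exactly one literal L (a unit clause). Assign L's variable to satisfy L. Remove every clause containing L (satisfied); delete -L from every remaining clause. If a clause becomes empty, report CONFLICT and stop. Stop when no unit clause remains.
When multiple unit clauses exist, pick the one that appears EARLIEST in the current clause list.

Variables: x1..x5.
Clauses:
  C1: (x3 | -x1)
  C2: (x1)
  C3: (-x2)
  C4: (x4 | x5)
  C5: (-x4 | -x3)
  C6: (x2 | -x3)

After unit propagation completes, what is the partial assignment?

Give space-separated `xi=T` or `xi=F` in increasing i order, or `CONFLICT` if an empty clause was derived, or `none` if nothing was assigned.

Answer: CONFLICT

Derivation:
unit clause [1] forces x1=T; simplify:
  drop -1 from [3, -1] -> [3]
  satisfied 1 clause(s); 5 remain; assigned so far: [1]
unit clause [3] forces x3=T; simplify:
  drop -3 from [-4, -3] -> [-4]
  drop -3 from [2, -3] -> [2]
  satisfied 1 clause(s); 4 remain; assigned so far: [1, 3]
unit clause [-2] forces x2=F; simplify:
  drop 2 from [2] -> [] (empty!)
  satisfied 1 clause(s); 3 remain; assigned so far: [1, 2, 3]
CONFLICT (empty clause)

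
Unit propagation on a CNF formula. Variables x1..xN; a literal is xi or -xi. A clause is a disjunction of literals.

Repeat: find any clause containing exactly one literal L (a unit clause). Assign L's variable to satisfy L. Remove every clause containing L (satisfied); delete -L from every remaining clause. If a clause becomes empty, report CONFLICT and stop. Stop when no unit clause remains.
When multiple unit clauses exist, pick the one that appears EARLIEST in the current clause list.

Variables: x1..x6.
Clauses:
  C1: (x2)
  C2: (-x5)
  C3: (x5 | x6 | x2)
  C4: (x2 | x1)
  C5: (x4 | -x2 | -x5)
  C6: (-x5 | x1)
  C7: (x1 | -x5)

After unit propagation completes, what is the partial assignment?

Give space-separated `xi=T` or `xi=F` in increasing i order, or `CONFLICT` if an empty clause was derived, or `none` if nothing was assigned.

unit clause [2] forces x2=T; simplify:
  drop -2 from [4, -2, -5] -> [4, -5]
  satisfied 3 clause(s); 4 remain; assigned so far: [2]
unit clause [-5] forces x5=F; simplify:
  satisfied 4 clause(s); 0 remain; assigned so far: [2, 5]

Answer: x2=T x5=F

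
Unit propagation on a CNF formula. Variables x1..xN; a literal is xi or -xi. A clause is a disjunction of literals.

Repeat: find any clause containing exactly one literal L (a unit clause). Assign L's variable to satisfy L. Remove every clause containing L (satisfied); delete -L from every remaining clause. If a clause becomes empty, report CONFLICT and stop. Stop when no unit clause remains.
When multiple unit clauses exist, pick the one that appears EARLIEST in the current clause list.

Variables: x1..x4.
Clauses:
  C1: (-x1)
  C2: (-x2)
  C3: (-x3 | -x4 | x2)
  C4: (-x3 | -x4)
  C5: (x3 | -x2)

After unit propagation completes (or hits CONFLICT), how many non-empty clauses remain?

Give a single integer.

unit clause [-1] forces x1=F; simplify:
  satisfied 1 clause(s); 4 remain; assigned so far: [1]
unit clause [-2] forces x2=F; simplify:
  drop 2 from [-3, -4, 2] -> [-3, -4]
  satisfied 2 clause(s); 2 remain; assigned so far: [1, 2]

Answer: 2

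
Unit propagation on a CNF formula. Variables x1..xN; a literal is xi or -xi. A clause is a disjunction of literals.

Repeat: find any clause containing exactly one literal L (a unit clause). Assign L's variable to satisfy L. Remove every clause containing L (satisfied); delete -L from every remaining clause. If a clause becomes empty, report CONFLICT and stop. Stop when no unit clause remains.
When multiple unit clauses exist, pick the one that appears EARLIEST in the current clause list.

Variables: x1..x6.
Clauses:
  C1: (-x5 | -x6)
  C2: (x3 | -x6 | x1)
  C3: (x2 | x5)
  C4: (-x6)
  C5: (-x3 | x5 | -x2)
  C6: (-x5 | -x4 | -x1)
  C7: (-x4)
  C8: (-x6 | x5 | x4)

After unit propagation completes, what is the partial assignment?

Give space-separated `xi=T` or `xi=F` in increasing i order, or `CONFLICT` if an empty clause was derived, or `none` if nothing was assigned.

Answer: x4=F x6=F

Derivation:
unit clause [-6] forces x6=F; simplify:
  satisfied 4 clause(s); 4 remain; assigned so far: [6]
unit clause [-4] forces x4=F; simplify:
  satisfied 2 clause(s); 2 remain; assigned so far: [4, 6]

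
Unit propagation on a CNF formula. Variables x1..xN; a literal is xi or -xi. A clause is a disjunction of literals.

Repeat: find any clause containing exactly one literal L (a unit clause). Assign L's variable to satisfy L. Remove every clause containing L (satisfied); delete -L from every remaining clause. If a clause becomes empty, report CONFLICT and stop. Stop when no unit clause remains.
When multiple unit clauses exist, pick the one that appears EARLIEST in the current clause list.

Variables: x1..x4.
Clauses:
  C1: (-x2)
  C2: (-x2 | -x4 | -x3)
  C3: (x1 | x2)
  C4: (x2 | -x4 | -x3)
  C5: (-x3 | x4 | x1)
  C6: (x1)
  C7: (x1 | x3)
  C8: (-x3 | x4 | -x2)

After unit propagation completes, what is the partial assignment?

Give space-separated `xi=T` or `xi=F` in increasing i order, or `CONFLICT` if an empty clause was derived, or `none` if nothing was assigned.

unit clause [-2] forces x2=F; simplify:
  drop 2 from [1, 2] -> [1]
  drop 2 from [2, -4, -3] -> [-4, -3]
  satisfied 3 clause(s); 5 remain; assigned so far: [2]
unit clause [1] forces x1=T; simplify:
  satisfied 4 clause(s); 1 remain; assigned so far: [1, 2]

Answer: x1=T x2=F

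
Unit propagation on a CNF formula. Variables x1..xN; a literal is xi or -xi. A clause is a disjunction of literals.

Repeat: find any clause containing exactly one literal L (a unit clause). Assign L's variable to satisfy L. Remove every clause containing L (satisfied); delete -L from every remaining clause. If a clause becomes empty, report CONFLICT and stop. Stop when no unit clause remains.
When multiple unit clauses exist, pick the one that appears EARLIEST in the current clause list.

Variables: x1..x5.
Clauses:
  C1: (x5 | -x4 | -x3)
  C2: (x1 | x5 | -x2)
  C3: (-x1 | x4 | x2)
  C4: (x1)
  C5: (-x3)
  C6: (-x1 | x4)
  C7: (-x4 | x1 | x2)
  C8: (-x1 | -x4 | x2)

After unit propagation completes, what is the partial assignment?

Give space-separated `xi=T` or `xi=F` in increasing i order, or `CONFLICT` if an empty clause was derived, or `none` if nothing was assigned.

Answer: x1=T x2=T x3=F x4=T

Derivation:
unit clause [1] forces x1=T; simplify:
  drop -1 from [-1, 4, 2] -> [4, 2]
  drop -1 from [-1, 4] -> [4]
  drop -1 from [-1, -4, 2] -> [-4, 2]
  satisfied 3 clause(s); 5 remain; assigned so far: [1]
unit clause [-3] forces x3=F; simplify:
  satisfied 2 clause(s); 3 remain; assigned so far: [1, 3]
unit clause [4] forces x4=T; simplify:
  drop -4 from [-4, 2] -> [2]
  satisfied 2 clause(s); 1 remain; assigned so far: [1, 3, 4]
unit clause [2] forces x2=T; simplify:
  satisfied 1 clause(s); 0 remain; assigned so far: [1, 2, 3, 4]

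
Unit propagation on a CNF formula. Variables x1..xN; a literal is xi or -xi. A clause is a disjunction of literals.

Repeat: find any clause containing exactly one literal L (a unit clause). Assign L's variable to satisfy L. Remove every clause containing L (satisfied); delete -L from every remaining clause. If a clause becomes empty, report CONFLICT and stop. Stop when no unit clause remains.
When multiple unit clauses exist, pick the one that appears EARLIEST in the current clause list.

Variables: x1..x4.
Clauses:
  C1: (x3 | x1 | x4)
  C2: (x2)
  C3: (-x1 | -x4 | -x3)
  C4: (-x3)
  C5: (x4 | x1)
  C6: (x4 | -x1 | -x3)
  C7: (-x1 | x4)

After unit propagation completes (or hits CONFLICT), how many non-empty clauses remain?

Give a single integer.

Answer: 3

Derivation:
unit clause [2] forces x2=T; simplify:
  satisfied 1 clause(s); 6 remain; assigned so far: [2]
unit clause [-3] forces x3=F; simplify:
  drop 3 from [3, 1, 4] -> [1, 4]
  satisfied 3 clause(s); 3 remain; assigned so far: [2, 3]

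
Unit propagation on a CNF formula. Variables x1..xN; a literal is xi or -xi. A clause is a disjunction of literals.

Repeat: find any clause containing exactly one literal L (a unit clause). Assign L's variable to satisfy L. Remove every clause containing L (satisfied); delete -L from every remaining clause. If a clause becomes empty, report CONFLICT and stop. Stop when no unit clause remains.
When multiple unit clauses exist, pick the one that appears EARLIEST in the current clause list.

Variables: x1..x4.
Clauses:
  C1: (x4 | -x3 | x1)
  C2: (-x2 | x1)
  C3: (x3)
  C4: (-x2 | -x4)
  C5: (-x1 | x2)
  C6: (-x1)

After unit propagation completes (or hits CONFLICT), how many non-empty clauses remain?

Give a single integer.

unit clause [3] forces x3=T; simplify:
  drop -3 from [4, -3, 1] -> [4, 1]
  satisfied 1 clause(s); 5 remain; assigned so far: [3]
unit clause [-1] forces x1=F; simplify:
  drop 1 from [4, 1] -> [4]
  drop 1 from [-2, 1] -> [-2]
  satisfied 2 clause(s); 3 remain; assigned so far: [1, 3]
unit clause [4] forces x4=T; simplify:
  drop -4 from [-2, -4] -> [-2]
  satisfied 1 clause(s); 2 remain; assigned so far: [1, 3, 4]
unit clause [-2] forces x2=F; simplify:
  satisfied 2 clause(s); 0 remain; assigned so far: [1, 2, 3, 4]

Answer: 0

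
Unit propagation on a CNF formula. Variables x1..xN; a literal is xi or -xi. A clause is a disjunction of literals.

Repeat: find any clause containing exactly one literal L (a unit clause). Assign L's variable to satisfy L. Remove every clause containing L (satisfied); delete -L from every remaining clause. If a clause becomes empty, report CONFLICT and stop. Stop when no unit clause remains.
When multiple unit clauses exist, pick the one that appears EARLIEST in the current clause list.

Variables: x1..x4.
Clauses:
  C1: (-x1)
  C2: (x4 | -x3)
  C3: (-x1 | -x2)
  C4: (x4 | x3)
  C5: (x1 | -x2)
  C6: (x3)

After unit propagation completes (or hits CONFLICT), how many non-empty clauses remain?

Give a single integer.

unit clause [-1] forces x1=F; simplify:
  drop 1 from [1, -2] -> [-2]
  satisfied 2 clause(s); 4 remain; assigned so far: [1]
unit clause [-2] forces x2=F; simplify:
  satisfied 1 clause(s); 3 remain; assigned so far: [1, 2]
unit clause [3] forces x3=T; simplify:
  drop -3 from [4, -3] -> [4]
  satisfied 2 clause(s); 1 remain; assigned so far: [1, 2, 3]
unit clause [4] forces x4=T; simplify:
  satisfied 1 clause(s); 0 remain; assigned so far: [1, 2, 3, 4]

Answer: 0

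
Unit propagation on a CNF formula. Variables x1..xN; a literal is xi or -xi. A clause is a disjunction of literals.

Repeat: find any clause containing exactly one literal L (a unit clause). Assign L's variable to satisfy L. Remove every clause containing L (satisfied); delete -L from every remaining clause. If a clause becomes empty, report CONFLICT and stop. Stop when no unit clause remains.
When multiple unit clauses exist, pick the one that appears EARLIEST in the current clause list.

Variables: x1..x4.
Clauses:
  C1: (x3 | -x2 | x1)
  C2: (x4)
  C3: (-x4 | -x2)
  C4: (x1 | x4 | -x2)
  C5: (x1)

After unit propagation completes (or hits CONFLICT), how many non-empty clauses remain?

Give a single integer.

unit clause [4] forces x4=T; simplify:
  drop -4 from [-4, -2] -> [-2]
  satisfied 2 clause(s); 3 remain; assigned so far: [4]
unit clause [-2] forces x2=F; simplify:
  satisfied 2 clause(s); 1 remain; assigned so far: [2, 4]
unit clause [1] forces x1=T; simplify:
  satisfied 1 clause(s); 0 remain; assigned so far: [1, 2, 4]

Answer: 0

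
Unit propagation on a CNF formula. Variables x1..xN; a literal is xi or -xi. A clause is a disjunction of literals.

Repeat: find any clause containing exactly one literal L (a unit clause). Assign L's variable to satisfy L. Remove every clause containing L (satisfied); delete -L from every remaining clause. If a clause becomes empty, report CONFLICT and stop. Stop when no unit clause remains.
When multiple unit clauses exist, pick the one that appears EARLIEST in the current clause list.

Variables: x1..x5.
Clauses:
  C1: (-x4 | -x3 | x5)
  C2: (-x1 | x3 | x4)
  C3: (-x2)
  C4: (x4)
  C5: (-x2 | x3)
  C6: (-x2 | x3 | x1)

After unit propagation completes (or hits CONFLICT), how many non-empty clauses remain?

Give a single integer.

unit clause [-2] forces x2=F; simplify:
  satisfied 3 clause(s); 3 remain; assigned so far: [2]
unit clause [4] forces x4=T; simplify:
  drop -4 from [-4, -3, 5] -> [-3, 5]
  satisfied 2 clause(s); 1 remain; assigned so far: [2, 4]

Answer: 1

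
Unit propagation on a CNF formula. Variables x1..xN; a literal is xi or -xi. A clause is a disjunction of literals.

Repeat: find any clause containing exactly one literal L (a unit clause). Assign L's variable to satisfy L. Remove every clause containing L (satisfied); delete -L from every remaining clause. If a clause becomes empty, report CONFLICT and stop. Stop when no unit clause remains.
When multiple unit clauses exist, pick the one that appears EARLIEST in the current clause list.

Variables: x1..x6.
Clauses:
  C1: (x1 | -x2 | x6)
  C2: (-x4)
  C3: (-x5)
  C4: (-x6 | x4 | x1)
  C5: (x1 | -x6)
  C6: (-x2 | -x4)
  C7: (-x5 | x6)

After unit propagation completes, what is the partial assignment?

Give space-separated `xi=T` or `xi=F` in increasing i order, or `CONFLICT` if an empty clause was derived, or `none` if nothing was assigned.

Answer: x4=F x5=F

Derivation:
unit clause [-4] forces x4=F; simplify:
  drop 4 from [-6, 4, 1] -> [-6, 1]
  satisfied 2 clause(s); 5 remain; assigned so far: [4]
unit clause [-5] forces x5=F; simplify:
  satisfied 2 clause(s); 3 remain; assigned so far: [4, 5]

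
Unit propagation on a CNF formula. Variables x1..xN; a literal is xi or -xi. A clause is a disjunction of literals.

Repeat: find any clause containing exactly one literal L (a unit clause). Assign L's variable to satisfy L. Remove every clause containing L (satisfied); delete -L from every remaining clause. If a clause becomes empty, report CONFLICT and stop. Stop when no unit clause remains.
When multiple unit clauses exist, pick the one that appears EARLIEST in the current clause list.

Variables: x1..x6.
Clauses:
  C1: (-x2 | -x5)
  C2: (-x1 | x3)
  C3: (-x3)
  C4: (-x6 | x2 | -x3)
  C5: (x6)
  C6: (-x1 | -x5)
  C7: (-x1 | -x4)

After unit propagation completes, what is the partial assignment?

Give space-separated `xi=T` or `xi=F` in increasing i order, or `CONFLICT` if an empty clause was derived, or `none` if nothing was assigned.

unit clause [-3] forces x3=F; simplify:
  drop 3 from [-1, 3] -> [-1]
  satisfied 2 clause(s); 5 remain; assigned so far: [3]
unit clause [-1] forces x1=F; simplify:
  satisfied 3 clause(s); 2 remain; assigned so far: [1, 3]
unit clause [6] forces x6=T; simplify:
  satisfied 1 clause(s); 1 remain; assigned so far: [1, 3, 6]

Answer: x1=F x3=F x6=T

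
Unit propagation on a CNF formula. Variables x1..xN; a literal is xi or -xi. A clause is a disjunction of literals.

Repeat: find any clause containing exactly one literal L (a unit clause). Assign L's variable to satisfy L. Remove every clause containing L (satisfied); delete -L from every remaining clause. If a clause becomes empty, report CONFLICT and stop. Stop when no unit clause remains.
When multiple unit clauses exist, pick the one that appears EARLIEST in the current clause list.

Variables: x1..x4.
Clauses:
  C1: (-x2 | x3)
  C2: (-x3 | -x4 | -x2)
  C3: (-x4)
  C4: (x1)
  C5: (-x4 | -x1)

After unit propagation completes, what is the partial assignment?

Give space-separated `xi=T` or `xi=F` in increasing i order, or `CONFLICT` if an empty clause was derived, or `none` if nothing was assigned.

unit clause [-4] forces x4=F; simplify:
  satisfied 3 clause(s); 2 remain; assigned so far: [4]
unit clause [1] forces x1=T; simplify:
  satisfied 1 clause(s); 1 remain; assigned so far: [1, 4]

Answer: x1=T x4=F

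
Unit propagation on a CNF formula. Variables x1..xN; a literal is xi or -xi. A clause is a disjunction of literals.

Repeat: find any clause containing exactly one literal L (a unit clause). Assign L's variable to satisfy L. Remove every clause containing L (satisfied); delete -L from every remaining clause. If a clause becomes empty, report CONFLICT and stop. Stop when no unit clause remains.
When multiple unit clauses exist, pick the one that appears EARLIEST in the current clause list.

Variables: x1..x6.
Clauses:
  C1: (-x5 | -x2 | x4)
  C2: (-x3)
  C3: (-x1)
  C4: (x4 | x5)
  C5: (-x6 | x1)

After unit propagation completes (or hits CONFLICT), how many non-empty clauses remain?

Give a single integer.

Answer: 2

Derivation:
unit clause [-3] forces x3=F; simplify:
  satisfied 1 clause(s); 4 remain; assigned so far: [3]
unit clause [-1] forces x1=F; simplify:
  drop 1 from [-6, 1] -> [-6]
  satisfied 1 clause(s); 3 remain; assigned so far: [1, 3]
unit clause [-6] forces x6=F; simplify:
  satisfied 1 clause(s); 2 remain; assigned so far: [1, 3, 6]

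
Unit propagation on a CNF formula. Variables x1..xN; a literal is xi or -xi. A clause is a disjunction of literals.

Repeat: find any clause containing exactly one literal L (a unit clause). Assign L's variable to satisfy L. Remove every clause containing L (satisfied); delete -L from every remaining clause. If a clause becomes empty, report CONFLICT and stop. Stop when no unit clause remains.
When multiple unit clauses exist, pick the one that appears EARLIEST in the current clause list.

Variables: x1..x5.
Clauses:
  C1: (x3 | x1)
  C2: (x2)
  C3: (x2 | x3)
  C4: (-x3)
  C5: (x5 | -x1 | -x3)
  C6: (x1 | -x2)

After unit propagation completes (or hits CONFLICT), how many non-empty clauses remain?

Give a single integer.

Answer: 0

Derivation:
unit clause [2] forces x2=T; simplify:
  drop -2 from [1, -2] -> [1]
  satisfied 2 clause(s); 4 remain; assigned so far: [2]
unit clause [-3] forces x3=F; simplify:
  drop 3 from [3, 1] -> [1]
  satisfied 2 clause(s); 2 remain; assigned so far: [2, 3]
unit clause [1] forces x1=T; simplify:
  satisfied 2 clause(s); 0 remain; assigned so far: [1, 2, 3]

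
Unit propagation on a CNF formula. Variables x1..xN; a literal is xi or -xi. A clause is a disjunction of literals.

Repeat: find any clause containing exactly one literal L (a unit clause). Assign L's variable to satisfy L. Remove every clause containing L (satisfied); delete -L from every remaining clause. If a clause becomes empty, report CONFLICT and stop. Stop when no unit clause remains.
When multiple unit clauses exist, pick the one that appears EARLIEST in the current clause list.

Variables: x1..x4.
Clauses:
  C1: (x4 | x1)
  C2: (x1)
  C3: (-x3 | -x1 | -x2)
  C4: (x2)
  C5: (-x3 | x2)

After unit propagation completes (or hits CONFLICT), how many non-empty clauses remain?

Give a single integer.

unit clause [1] forces x1=T; simplify:
  drop -1 from [-3, -1, -2] -> [-3, -2]
  satisfied 2 clause(s); 3 remain; assigned so far: [1]
unit clause [2] forces x2=T; simplify:
  drop -2 from [-3, -2] -> [-3]
  satisfied 2 clause(s); 1 remain; assigned so far: [1, 2]
unit clause [-3] forces x3=F; simplify:
  satisfied 1 clause(s); 0 remain; assigned so far: [1, 2, 3]

Answer: 0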